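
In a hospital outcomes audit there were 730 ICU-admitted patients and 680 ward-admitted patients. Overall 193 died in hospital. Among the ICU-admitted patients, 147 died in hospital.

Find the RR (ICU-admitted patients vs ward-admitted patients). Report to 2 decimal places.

RR ≈ 2.98

ICU-admitted patients without the outcome: 730 − 147 = 583
ward-admitted patients with the outcome: 193 − 147 = 46
ward-admitted patients without the outcome: 680 − 46 = 634
risk, ICU-admitted patients = 147/730 = 0.2014
risk, ward-admitted patients = 46/680 = 0.0676
RR = 0.2014 / 0.0676 = 2.98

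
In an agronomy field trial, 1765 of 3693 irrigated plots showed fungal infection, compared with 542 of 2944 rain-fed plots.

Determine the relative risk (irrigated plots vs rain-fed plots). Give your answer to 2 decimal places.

risk, irrigated plots = 1765/3693 = 0.4779
risk, rain-fed plots = 542/2944 = 0.1841
RR = 0.4779 / 0.1841 = 2.60

2.60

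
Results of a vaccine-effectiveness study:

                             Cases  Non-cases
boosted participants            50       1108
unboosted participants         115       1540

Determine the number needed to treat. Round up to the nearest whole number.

39

risk, boosted participants = 50/1158 = 0.043178
risk, unboosted participants = 115/1655 = 0.069486
absolute risk difference = 0.026309
1 / 0.026309 = 38.010 → round up → 39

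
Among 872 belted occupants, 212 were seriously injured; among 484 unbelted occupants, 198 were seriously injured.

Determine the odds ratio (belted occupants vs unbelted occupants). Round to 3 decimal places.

OR = (212 × 286) / (660 × 198) = 60632/130680 ≈ 0.464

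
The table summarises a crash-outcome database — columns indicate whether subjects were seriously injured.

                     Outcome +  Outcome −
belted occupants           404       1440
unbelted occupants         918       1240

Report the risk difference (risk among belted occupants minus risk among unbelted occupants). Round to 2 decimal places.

risk, belted occupants = 404/1844 = 0.2191
risk, unbelted occupants = 918/2158 = 0.4254
risk difference = 0.2191 − 0.4254 = -0.21

RD ≈ -0.21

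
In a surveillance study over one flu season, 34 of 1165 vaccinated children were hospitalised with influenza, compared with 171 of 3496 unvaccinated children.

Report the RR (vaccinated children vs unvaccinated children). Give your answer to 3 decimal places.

0.597

risk, vaccinated children = 34/1165 = 0.02918
risk, unvaccinated children = 171/3496 = 0.04891
RR = 0.02918 / 0.04891 = 0.597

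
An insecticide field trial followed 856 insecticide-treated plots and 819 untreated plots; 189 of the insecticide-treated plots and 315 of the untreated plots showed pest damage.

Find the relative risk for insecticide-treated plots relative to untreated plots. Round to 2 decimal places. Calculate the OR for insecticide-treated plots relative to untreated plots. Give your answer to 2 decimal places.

risk, insecticide-treated plots = 189/856 = 0.2208
risk, untreated plots = 315/819 = 0.3846
RR = 0.2208 / 0.3846 = 0.57
OR = (189 × 504) / (667 × 315) = 95256/210105 ≈ 0.45

RR = 0.57; OR = 0.45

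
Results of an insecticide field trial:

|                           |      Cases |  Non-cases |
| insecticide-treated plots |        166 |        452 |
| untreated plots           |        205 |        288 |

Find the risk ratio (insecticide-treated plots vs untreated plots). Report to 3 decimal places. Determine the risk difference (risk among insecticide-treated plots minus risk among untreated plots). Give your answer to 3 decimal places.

RR = 0.646; RD = -0.147

risk, insecticide-treated plots = 166/618 = 0.2686
risk, untreated plots = 205/493 = 0.4158
RR = 0.2686 / 0.4158 = 0.646
risk difference = 0.2686 − 0.4158 = -0.147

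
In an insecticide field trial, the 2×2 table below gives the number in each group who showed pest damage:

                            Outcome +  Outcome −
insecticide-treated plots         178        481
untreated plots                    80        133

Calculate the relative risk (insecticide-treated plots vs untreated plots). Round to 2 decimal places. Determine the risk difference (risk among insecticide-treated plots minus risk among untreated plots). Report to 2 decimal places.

risk, insecticide-treated plots = 178/659 = 0.2701
risk, untreated plots = 80/213 = 0.3756
RR = 0.2701 / 0.3756 = 0.72
risk difference = 0.2701 − 0.3756 = -0.11

RR = 0.72; RD = -0.11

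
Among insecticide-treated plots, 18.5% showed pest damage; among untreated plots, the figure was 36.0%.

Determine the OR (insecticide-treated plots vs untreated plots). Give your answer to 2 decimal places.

odds, insecticide-treated plots = 0.1850/0.8150 = 0.2270
odds, untreated plots = 0.3600/0.6400 = 0.5625
OR = 0.2270 / 0.5625 = 0.40

OR: 0.40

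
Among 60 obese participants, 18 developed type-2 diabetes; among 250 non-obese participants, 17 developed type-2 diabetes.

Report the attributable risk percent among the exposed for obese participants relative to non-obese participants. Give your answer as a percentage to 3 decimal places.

77.333%

risk, obese participants = 18/60 = 0.3000
risk, non-obese participants = 17/250 = 0.0680
AR% = (0.3000 − 0.0680) / 0.3000 = 0.7733 → 77.333%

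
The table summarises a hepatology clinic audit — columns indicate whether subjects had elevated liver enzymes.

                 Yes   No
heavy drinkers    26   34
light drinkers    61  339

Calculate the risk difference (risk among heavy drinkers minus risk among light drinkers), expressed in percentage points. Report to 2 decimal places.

RD = 28.08

risk, heavy drinkers = 26/60 = 0.4333
risk, light drinkers = 61/400 = 0.1525
risk difference = 0.4333 − 0.1525 = 0.2808 → 28.08 percentage points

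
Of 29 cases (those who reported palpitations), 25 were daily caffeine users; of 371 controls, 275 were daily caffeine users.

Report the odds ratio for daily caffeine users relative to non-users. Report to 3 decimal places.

OR = (25 × 96) / (275 × 4) = 2400/1100 ≈ 2.182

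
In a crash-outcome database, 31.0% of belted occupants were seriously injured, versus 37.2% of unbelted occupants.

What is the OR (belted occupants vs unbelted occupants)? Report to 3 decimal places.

odds, belted occupants = 0.3100/0.6900 = 0.4493
odds, unbelted occupants = 0.3720/0.6280 = 0.5924
OR = 0.4493 / 0.5924 = 0.758

OR: 0.758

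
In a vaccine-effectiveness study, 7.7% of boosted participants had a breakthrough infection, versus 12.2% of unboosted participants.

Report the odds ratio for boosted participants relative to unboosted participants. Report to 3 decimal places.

odds, boosted participants = 0.0770/0.9230 = 0.0834
odds, unboosted participants = 0.1220/0.8780 = 0.1390
OR = 0.0834 / 0.1390 = 0.600

OR = 0.600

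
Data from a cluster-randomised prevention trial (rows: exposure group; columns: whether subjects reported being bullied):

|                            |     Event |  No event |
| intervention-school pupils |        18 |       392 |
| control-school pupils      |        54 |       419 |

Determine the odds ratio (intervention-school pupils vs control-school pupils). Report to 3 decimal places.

0.356

odds, intervention-school pupils = 18/392 = 0.04592
odds, control-school pupils = 54/419 = 0.12888
OR = 0.04592 / 0.12888 = 0.356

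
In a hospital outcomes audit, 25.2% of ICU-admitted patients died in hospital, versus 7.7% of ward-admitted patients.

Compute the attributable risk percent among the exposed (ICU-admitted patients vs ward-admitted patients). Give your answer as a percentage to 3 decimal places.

AR% = (0.2520 − 0.0770) / 0.2520 = 0.6944 → 69.444%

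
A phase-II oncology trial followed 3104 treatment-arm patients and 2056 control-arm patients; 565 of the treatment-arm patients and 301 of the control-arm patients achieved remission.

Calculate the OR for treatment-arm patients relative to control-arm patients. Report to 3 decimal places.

OR = (565 × 1755) / (2539 × 301) = 991575/764239 ≈ 1.297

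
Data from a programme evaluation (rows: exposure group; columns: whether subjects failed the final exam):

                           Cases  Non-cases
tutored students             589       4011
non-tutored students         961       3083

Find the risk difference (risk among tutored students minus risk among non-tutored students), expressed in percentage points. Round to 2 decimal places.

-10.96

risk, tutored students = 589/4600 = 0.1280
risk, non-tutored students = 961/4044 = 0.2376
risk difference = 0.1280 − 0.2376 = -0.1096 → -10.96 percentage points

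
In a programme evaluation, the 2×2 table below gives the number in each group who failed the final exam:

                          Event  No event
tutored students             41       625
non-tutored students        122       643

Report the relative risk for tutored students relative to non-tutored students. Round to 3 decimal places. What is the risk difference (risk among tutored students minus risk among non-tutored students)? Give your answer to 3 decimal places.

risk, tutored students = 41/666 = 0.0616
risk, non-tutored students = 122/765 = 0.1595
RR = 0.0616 / 0.1595 = 0.386
risk difference = 0.0616 − 0.1595 = -0.098

RR = 0.386; RD = -0.098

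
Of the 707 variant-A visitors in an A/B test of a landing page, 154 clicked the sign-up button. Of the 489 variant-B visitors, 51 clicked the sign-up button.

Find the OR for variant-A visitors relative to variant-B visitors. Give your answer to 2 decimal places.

OR: 2.39

odds, variant-A visitors = 154/553 = 0.2785
odds, variant-B visitors = 51/438 = 0.1164
OR = 0.2785 / 0.1164 = 2.39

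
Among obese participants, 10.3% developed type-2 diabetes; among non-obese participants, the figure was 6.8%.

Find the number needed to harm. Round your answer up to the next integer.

NNH: 29

absolute risk difference = 0.035000
1 / 0.035000 = 28.571 → round up → 29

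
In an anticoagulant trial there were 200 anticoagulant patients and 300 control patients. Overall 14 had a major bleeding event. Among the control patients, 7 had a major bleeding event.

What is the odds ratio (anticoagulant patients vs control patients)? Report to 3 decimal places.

OR: 1.518

anticoagulant patients with the outcome: 14 − 7 = 7
anticoagulant patients without the outcome: 200 − 7 = 193
control patients without the outcome: 300 − 7 = 293
odds, anticoagulant patients = 7/193 = 0.03627
odds, control patients = 7/293 = 0.02389
OR = 0.03627 / 0.02389 = 1.518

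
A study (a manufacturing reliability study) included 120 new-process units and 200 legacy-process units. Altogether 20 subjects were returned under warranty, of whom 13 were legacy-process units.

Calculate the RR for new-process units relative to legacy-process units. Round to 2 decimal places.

RR ≈ 0.90

new-process units with the outcome: 20 − 13 = 7
new-process units without the outcome: 120 − 7 = 113
legacy-process units without the outcome: 200 − 13 = 187
risk, new-process units = 7/120 = 0.0583
risk, legacy-process units = 13/200 = 0.0650
RR = 0.0583 / 0.0650 = 0.90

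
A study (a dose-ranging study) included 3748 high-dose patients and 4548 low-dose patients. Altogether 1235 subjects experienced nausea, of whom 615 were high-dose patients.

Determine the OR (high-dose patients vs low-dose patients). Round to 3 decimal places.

high-dose patients without the outcome: 3748 − 615 = 3133
low-dose patients with the outcome: 1235 − 615 = 620
low-dose patients without the outcome: 4548 − 620 = 3928
odds, high-dose patients = 615/3133 = 0.1963
odds, low-dose patients = 620/3928 = 0.1578
OR = 0.1963 / 0.1578 = 1.244

1.244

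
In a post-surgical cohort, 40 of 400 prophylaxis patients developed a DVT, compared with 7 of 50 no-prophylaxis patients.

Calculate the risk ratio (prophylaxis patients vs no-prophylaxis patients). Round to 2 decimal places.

risk, prophylaxis patients = 40/400 = 0.1000
risk, no-prophylaxis patients = 7/50 = 0.1400
RR = 0.1000 / 0.1400 = 0.71

0.71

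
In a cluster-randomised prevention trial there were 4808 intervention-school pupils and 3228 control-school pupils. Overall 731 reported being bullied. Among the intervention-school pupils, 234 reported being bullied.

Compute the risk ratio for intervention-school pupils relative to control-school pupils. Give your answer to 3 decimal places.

intervention-school pupils without the outcome: 4808 − 234 = 4574
control-school pupils with the outcome: 731 − 234 = 497
control-school pupils without the outcome: 3228 − 497 = 2731
risk, intervention-school pupils = 234/4808 = 0.04867
risk, control-school pupils = 497/3228 = 0.15397
RR = 0.04867 / 0.15397 = 0.316

0.316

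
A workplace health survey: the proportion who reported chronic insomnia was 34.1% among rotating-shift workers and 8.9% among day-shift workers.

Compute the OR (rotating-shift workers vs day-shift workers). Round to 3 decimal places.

5.297

odds, rotating-shift workers = 0.3410/0.6590 = 0.5175
odds, day-shift workers = 0.0890/0.9110 = 0.0977
OR = 0.5175 / 0.0977 = 5.297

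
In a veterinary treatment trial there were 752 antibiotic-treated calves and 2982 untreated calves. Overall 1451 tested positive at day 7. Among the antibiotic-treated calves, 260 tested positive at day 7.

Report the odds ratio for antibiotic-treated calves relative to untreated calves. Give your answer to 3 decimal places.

antibiotic-treated calves without the outcome: 752 − 260 = 492
untreated calves with the outcome: 1451 − 260 = 1191
untreated calves without the outcome: 2982 − 1191 = 1791
odds, antibiotic-treated calves = 260/492 = 0.5285
odds, untreated calves = 1191/1791 = 0.6650
OR = 0.5285 / 0.6650 = 0.795

OR: 0.795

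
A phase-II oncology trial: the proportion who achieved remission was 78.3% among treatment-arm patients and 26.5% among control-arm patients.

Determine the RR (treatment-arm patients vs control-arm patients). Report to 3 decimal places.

RR = 0.7830 / 0.2650 = 2.955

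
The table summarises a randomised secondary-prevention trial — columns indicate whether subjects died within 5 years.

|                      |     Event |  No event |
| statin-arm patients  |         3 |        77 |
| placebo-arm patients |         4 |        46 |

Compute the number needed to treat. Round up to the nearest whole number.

risk, statin-arm patients = 3/80 = 0.037500
risk, placebo-arm patients = 4/50 = 0.080000
absolute risk difference = 0.042500
1 / 0.042500 = 23.529 → round up → 24

24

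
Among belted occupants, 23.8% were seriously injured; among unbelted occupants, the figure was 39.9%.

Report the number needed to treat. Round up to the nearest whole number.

7

absolute risk difference = 0.161000
1 / 0.161000 = 6.211 → round up → 7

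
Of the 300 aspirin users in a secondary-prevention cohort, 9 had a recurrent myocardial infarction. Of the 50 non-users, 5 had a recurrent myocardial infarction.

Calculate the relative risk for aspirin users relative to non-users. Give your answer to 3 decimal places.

0.300

risk, aspirin users = 9/300 = 0.03000
risk, non-users = 5/50 = 0.10000
RR = 0.03000 / 0.10000 = 0.300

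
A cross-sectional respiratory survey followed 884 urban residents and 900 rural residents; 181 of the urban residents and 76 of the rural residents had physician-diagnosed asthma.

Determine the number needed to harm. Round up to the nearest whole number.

NNH = 9

risk, urban residents = 181/884 = 0.204751
risk, rural residents = 76/900 = 0.084444
absolute risk difference = 0.120307
1 / 0.120307 = 8.312 → round up → 9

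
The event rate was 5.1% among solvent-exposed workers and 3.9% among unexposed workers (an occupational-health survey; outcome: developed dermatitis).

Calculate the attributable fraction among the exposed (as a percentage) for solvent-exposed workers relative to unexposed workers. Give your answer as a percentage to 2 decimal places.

AR% = (0.05100 − 0.03900) / 0.05100 = 0.2353 → 23.53%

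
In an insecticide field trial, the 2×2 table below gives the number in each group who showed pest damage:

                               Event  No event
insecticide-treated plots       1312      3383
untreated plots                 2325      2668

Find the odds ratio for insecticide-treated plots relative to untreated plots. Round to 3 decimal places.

OR = (1312 × 2668) / (3383 × 2325) = 3500416/7865475 ≈ 0.445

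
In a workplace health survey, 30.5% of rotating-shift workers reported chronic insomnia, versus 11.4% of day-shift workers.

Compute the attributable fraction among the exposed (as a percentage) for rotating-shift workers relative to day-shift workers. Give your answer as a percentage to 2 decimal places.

AR% = (0.3050 − 0.1140) / 0.3050 = 0.6262 → 62.62%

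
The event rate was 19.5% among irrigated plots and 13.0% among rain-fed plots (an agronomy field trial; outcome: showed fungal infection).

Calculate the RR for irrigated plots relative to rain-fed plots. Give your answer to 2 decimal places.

RR = 0.1950 / 0.1300 = 1.50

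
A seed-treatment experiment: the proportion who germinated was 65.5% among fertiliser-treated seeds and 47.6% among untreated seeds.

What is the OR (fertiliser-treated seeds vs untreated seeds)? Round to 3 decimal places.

OR ≈ 2.090

odds, fertiliser-treated seeds = 0.6550/0.3450 = 1.8986
odds, untreated seeds = 0.4760/0.5240 = 0.9084
OR = 1.8986 / 0.9084 = 2.090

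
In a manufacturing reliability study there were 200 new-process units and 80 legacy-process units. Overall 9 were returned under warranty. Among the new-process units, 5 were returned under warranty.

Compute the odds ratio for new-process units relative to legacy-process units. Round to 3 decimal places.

OR = 0.487

new-process units without the outcome: 200 − 5 = 195
legacy-process units with the outcome: 9 − 5 = 4
legacy-process units without the outcome: 80 − 4 = 76
odds, new-process units = 5/195 = 0.02564
odds, legacy-process units = 4/76 = 0.05263
OR = 0.02564 / 0.05263 = 0.487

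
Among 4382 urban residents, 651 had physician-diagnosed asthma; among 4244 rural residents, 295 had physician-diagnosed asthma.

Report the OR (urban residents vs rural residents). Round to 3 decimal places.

OR = (651 × 3949) / (3731 × 295) = 2570799/1100645 ≈ 2.336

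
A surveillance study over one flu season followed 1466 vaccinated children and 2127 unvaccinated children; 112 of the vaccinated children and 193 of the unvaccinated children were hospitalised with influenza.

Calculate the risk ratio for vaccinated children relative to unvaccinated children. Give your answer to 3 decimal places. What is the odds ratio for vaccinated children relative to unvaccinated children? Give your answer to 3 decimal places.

risk, vaccinated children = 112/1466 = 0.0764
risk, unvaccinated children = 193/2127 = 0.0907
RR = 0.0764 / 0.0907 = 0.842
OR = (112 × 1934) / (1354 × 193) = 216608/261322 ≈ 0.829

RR = 0.842; OR = 0.829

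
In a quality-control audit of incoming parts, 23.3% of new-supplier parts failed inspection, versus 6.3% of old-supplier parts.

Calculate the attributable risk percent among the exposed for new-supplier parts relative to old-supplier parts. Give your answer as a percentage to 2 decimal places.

AR% = (0.2330 − 0.0630) / 0.2330 = 0.7296 → 72.96%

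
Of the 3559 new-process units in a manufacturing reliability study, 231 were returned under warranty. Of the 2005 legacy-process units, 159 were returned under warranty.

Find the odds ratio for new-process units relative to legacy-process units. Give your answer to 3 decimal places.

OR = (231 × 1846) / (3328 × 159) = 426426/529152 ≈ 0.806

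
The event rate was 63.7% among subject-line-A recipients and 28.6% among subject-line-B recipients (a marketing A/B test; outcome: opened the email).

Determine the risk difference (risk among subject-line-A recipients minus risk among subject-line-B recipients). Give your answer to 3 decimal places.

risk difference = 0.6370 − 0.2860 = 0.351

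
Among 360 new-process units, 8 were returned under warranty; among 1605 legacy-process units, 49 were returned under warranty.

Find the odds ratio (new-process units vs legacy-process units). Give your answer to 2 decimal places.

OR = (8 × 1556) / (352 × 49) = 12448/17248 ≈ 0.72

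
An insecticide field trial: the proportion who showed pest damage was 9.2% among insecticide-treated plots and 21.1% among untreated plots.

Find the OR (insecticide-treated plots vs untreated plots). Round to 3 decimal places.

odds, insecticide-treated plots = 0.0920/0.9080 = 0.1013
odds, untreated plots = 0.2110/0.7890 = 0.2674
OR = 0.1013 / 0.2674 = 0.379

OR = 0.379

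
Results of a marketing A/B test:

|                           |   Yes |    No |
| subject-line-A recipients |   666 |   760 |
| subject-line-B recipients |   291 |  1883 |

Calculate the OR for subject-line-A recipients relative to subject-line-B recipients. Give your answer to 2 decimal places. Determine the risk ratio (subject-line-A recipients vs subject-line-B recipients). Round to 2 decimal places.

OR = 5.67; RR = 3.49

OR = (666 × 1883) / (760 × 291) = 1254078/221160 ≈ 5.67
risk, subject-line-A recipients = 666/1426 = 0.4670
risk, subject-line-B recipients = 291/2174 = 0.1339
RR = 0.4670 / 0.1339 = 3.49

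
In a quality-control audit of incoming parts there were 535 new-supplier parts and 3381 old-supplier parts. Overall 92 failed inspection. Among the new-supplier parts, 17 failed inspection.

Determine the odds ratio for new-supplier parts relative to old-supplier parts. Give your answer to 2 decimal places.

new-supplier parts without the outcome: 535 − 17 = 518
old-supplier parts with the outcome: 92 − 17 = 75
old-supplier parts without the outcome: 3381 − 75 = 3306
OR = (17 × 3306) / (518 × 75) = 56202/38850 ≈ 1.45

OR = 1.45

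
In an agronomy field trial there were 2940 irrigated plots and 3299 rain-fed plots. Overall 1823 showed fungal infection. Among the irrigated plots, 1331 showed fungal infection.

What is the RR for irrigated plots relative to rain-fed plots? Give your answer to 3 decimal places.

RR = 3.036

irrigated plots without the outcome: 2940 − 1331 = 1609
rain-fed plots with the outcome: 1823 − 1331 = 492
rain-fed plots without the outcome: 3299 − 492 = 2807
risk, irrigated plots = 1331/2940 = 0.4527
risk, rain-fed plots = 492/3299 = 0.1491
RR = 0.4527 / 0.1491 = 3.036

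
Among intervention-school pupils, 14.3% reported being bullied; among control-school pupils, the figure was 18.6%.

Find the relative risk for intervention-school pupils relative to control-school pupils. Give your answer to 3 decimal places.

RR = 0.1430 / 0.1860 = 0.769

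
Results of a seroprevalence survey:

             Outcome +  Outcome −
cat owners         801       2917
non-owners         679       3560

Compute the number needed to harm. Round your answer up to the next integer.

19

risk, cat owners = 801/3718 = 0.215438
risk, non-owners = 679/4239 = 0.160179
absolute risk difference = 0.055259
1 / 0.055259 = 18.097 → round up → 19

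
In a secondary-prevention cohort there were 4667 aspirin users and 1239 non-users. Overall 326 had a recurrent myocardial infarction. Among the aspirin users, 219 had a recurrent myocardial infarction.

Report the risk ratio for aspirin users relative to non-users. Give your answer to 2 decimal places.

aspirin users without the outcome: 4667 − 219 = 4448
non-users with the outcome: 326 − 219 = 107
non-users without the outcome: 1239 − 107 = 1132
risk, aspirin users = 219/4667 = 0.04693
risk, non-users = 107/1239 = 0.08636
RR = 0.04693 / 0.08636 = 0.54

RR = 0.54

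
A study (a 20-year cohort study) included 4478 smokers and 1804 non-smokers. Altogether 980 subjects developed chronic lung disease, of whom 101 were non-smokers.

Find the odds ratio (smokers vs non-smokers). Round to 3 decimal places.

OR = 4.118

smokers with the outcome: 980 − 101 = 879
smokers without the outcome: 4478 − 879 = 3599
non-smokers without the outcome: 1804 − 101 = 1703
OR = (879 × 1703) / (3599 × 101) = 1496937/363499 ≈ 4.118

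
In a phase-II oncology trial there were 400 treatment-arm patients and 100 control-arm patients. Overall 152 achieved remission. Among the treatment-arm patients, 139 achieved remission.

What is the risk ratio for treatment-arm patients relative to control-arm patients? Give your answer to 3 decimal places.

RR = 2.673

treatment-arm patients without the outcome: 400 − 139 = 261
control-arm patients with the outcome: 152 − 139 = 13
control-arm patients without the outcome: 100 − 13 = 87
risk, treatment-arm patients = 139/400 = 0.3475
risk, control-arm patients = 13/100 = 0.1300
RR = 0.3475 / 0.1300 = 2.673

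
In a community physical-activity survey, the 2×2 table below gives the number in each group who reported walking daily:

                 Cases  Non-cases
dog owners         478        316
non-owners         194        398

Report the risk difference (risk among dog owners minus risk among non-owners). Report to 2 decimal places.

risk, dog owners = 478/794 = 0.6020
risk, non-owners = 194/592 = 0.3277
risk difference = 0.6020 − 0.3277 = 0.27

RD = 0.27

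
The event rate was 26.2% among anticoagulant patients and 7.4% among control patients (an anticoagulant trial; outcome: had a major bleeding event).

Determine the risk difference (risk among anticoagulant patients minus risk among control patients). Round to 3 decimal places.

risk difference = 0.2620 − 0.0740 = 0.188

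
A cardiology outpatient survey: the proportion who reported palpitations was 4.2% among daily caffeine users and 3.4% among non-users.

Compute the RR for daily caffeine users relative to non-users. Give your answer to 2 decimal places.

RR = 0.04200 / 0.03400 = 1.24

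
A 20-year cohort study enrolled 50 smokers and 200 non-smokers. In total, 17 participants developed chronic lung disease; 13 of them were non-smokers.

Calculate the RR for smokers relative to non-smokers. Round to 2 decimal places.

smokers with the outcome: 17 − 13 = 4
smokers without the outcome: 50 − 4 = 46
non-smokers without the outcome: 200 − 13 = 187
risk, smokers = 4/50 = 0.0800
risk, non-smokers = 13/200 = 0.0650
RR = 0.0800 / 0.0650 = 1.23

1.23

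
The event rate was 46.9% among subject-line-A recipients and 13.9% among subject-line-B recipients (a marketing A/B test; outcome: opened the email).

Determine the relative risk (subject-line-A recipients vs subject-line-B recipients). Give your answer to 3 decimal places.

RR = 0.4690 / 0.1390 = 3.374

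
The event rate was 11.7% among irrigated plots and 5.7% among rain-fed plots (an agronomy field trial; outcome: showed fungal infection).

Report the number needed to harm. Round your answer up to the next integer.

NNH = 17

absolute risk difference = 0.060000
1 / 0.060000 = 16.667 → round up → 17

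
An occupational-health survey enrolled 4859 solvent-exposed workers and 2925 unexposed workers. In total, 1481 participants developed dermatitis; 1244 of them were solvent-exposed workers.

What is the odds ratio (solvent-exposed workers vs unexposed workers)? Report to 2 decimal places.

solvent-exposed workers without the outcome: 4859 − 1244 = 3615
unexposed workers with the outcome: 1481 − 1244 = 237
unexposed workers without the outcome: 2925 − 237 = 2688
odds, solvent-exposed workers = 1244/3615 = 0.3441
odds, unexposed workers = 237/2688 = 0.0882
OR = 0.3441 / 0.0882 = 3.90

OR: 3.90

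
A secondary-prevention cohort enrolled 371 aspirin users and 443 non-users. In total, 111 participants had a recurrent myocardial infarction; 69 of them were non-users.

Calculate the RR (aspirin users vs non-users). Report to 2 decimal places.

aspirin users with the outcome: 111 − 69 = 42
aspirin users without the outcome: 371 − 42 = 329
non-users without the outcome: 443 − 69 = 374
risk, aspirin users = 42/371 = 0.1132
risk, non-users = 69/443 = 0.1558
RR = 0.1132 / 0.1558 = 0.73

RR: 0.73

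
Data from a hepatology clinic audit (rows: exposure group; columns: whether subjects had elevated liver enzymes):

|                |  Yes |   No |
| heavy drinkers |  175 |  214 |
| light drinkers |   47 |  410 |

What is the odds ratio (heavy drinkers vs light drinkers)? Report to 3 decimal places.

OR = (175 × 410) / (214 × 47) = 71750/10058 ≈ 7.134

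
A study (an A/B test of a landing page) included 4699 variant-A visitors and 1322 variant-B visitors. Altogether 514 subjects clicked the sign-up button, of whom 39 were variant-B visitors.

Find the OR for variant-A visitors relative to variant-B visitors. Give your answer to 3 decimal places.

variant-A visitors with the outcome: 514 − 39 = 475
variant-A visitors without the outcome: 4699 − 475 = 4224
variant-B visitors without the outcome: 1322 − 39 = 1283
OR = (475 × 1283) / (4224 × 39) = 609425/164736 ≈ 3.699

3.699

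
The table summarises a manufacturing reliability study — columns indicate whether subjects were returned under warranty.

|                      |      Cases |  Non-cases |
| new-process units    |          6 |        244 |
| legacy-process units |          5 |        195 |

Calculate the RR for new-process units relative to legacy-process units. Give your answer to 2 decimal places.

risk, new-process units = 6/250 = 0.02400
risk, legacy-process units = 5/200 = 0.02500
RR = 0.02400 / 0.02500 = 0.96

RR ≈ 0.96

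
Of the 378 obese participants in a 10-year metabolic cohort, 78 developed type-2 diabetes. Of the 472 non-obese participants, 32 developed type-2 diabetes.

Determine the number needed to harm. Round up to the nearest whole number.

8

risk, obese participants = 78/378 = 0.206349
risk, non-obese participants = 32/472 = 0.067797
absolute risk difference = 0.138553
1 / 0.138553 = 7.217 → round up → 8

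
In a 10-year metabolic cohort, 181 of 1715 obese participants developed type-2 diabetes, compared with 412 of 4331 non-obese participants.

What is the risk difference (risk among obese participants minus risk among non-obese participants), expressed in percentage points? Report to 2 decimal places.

risk, obese participants = 181/1715 = 0.1055
risk, non-obese participants = 412/4331 = 0.0951
risk difference = 0.1055 − 0.0951 = 0.0104 → 1.04 percentage points

1.04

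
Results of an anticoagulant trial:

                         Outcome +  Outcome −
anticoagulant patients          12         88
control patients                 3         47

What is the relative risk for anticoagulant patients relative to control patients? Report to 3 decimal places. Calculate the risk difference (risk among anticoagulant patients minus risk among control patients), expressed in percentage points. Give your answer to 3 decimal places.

RR = 2.000; RD = 6.000

risk, anticoagulant patients = 12/100 = 0.1200
risk, control patients = 3/50 = 0.0600
RR = 0.1200 / 0.0600 = 2.000
risk difference = 0.1200 − 0.0600 = 0.0600 → 6.000 percentage points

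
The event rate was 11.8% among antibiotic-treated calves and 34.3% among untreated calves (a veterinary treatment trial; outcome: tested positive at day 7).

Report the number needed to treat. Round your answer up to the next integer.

NNT ≈ 5

absolute risk difference = 0.225000
1 / 0.225000 = 4.444 → round up → 5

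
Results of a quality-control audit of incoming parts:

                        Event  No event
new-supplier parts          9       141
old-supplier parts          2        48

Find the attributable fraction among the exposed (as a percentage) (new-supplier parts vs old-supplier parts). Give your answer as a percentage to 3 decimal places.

risk, new-supplier parts = 9/150 = 0.06000
risk, old-supplier parts = 2/50 = 0.04000
AR% = (0.06000 − 0.04000) / 0.06000 = 0.3333 → 33.333%

AR% ≈ 33.333%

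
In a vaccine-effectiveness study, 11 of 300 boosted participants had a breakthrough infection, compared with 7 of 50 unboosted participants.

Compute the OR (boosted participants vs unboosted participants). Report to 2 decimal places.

OR = (11 × 43) / (289 × 7) = 473/2023 ≈ 0.23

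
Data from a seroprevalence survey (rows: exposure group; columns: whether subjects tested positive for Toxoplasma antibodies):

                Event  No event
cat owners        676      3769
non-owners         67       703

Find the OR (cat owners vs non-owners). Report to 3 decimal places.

odds, cat owners = 676/3769 = 0.1794
odds, non-owners = 67/703 = 0.0953
OR = 0.1794 / 0.0953 = 1.882

1.882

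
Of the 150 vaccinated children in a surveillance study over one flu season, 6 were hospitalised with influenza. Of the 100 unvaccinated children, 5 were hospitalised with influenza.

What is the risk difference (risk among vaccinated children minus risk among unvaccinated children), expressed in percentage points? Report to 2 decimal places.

RD = -1.00

risk, vaccinated children = 6/150 = 0.04000
risk, unvaccinated children = 5/100 = 0.05000
risk difference = 0.04000 − 0.05000 = -0.01000 → -1.00 percentage points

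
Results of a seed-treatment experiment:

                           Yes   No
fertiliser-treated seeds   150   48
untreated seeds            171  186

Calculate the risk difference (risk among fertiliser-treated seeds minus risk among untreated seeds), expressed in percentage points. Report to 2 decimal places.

risk, fertiliser-treated seeds = 150/198 = 0.7576
risk, untreated seeds = 171/357 = 0.4790
risk difference = 0.7576 − 0.4790 = 0.2786 → 27.86 percentage points

27.86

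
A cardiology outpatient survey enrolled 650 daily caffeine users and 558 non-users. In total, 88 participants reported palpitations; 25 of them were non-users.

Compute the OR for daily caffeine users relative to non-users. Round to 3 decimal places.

daily caffeine users with the outcome: 88 − 25 = 63
daily caffeine users without the outcome: 650 − 63 = 587
non-users without the outcome: 558 − 25 = 533
odds, daily caffeine users = 63/587 = 0.10733
odds, non-users = 25/533 = 0.04690
OR = 0.10733 / 0.04690 = 2.288

OR: 2.288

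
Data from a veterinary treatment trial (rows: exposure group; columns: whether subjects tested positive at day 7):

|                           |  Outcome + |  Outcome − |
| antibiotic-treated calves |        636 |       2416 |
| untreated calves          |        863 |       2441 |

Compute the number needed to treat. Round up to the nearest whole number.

19

risk, antibiotic-treated calves = 636/3052 = 0.208388
risk, untreated calves = 863/3304 = 0.261199
absolute risk difference = 0.052811
1 / 0.052811 = 18.935 → round up → 19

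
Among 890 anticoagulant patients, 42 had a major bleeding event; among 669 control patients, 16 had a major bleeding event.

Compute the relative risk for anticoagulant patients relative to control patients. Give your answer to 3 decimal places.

RR: 1.973

risk, anticoagulant patients = 42/890 = 0.04719
risk, control patients = 16/669 = 0.02392
RR = 0.04719 / 0.02392 = 1.973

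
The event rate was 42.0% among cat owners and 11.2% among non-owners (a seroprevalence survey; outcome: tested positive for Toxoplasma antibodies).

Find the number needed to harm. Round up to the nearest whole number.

NNH: 4

absolute risk difference = 0.308000
1 / 0.308000 = 3.247 → round up → 4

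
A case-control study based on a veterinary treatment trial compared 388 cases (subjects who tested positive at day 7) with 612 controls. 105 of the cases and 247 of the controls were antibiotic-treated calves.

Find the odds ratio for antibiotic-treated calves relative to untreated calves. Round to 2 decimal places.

OR = (105 × 365) / (247 × 283) = 38325/69901 ≈ 0.55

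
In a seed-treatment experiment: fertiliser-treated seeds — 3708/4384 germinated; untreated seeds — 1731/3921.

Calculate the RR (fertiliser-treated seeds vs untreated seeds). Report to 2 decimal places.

risk, fertiliser-treated seeds = 3708/4384 = 0.8458
risk, untreated seeds = 1731/3921 = 0.4415
RR = 0.8458 / 0.4415 = 1.92

RR: 1.92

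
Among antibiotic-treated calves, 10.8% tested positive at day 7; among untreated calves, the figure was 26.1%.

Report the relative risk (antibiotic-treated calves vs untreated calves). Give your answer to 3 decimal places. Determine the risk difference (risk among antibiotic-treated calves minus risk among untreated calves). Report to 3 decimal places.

RR = 0.414; RD = -0.153

RR = 0.1080 / 0.2610 = 0.414
risk difference = 0.1080 − 0.2610 = -0.153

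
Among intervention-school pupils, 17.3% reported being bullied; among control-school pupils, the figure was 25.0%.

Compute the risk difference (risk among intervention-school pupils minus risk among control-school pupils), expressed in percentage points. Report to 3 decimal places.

risk difference = 0.1730 − 0.2500 = -0.0770 → -7.700 percentage points

RD ≈ -7.700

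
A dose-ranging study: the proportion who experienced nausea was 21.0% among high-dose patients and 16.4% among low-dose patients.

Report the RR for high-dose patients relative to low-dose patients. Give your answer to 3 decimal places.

RR = 0.2100 / 0.1640 = 1.280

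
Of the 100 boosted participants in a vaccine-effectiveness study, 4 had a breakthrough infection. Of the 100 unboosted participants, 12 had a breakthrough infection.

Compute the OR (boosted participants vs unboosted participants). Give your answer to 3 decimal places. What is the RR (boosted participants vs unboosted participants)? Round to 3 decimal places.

OR = 0.306; RR = 0.333

odds, boosted participants = 4/96 = 0.04167
odds, unboosted participants = 12/88 = 0.13636
OR = 0.04167 / 0.13636 = 0.306
risk, boosted participants = 4/100 = 0.04000
risk, unboosted participants = 12/100 = 0.12000
RR = 0.04000 / 0.12000 = 0.333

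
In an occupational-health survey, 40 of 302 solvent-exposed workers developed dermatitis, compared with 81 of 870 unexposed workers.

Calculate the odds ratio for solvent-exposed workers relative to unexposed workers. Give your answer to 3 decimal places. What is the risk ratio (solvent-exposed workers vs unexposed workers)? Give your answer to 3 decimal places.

OR = 1.487; RR = 1.423

odds, solvent-exposed workers = 40/262 = 0.1527
odds, unexposed workers = 81/789 = 0.1027
OR = 0.1527 / 0.1027 = 1.487
risk, solvent-exposed workers = 40/302 = 0.1325
risk, unexposed workers = 81/870 = 0.0931
RR = 0.1325 / 0.0931 = 1.423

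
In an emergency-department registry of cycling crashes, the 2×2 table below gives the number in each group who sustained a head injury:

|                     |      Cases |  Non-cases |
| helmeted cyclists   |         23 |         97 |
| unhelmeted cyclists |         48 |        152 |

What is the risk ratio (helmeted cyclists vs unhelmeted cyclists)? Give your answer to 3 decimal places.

RR = 0.799

risk, helmeted cyclists = 23/120 = 0.1917
risk, unhelmeted cyclists = 48/200 = 0.2400
RR = 0.1917 / 0.2400 = 0.799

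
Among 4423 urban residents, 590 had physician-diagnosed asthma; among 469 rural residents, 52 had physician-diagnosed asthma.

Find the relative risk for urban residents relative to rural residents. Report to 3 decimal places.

RR: 1.203

risk, urban residents = 590/4423 = 0.1334
risk, rural residents = 52/469 = 0.1109
RR = 0.1334 / 0.1109 = 1.203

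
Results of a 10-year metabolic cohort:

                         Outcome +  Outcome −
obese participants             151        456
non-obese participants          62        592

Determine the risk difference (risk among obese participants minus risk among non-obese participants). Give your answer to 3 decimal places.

RD ≈ 0.154

risk, obese participants = 151/607 = 0.2488
risk, non-obese participants = 62/654 = 0.0948
risk difference = 0.2488 − 0.0948 = 0.154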